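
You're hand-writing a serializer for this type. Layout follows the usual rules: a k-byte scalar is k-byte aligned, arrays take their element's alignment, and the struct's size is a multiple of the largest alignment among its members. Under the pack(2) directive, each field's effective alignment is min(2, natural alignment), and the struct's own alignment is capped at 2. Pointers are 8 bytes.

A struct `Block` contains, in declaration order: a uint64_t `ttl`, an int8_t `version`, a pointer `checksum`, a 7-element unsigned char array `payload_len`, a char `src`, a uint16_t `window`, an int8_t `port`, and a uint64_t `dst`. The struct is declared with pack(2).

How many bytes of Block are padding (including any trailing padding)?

0..8  ttl  (8B, 2-aligned)
8..9  version  (1B, 1-aligned)
9..10  -- padding (1B)
10..18  checksum  (8B, 2-aligned)
18..25  payload_len  (7B, 1-aligned)
25..26  src  (1B, 1-aligned)
26..28  window  (2B, 2-aligned)
28..29  port  (1B, 1-aligned)
29..30  -- padding (1B)
30..38  dst  (8B, 2-aligned)
sizeof = 38, alignof = 2
data bytes 36, size 38 → padding 2

2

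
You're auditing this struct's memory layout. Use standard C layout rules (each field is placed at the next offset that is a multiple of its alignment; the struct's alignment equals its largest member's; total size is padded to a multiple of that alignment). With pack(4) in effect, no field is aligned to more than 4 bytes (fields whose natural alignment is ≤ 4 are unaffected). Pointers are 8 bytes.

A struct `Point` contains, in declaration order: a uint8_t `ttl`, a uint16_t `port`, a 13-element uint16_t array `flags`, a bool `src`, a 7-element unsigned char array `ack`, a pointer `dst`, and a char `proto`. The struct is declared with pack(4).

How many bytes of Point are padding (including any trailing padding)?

6

0..1  ttl  (1B, 1-aligned)
1..2  -- padding (1B)
2..4  port  (2B, 2-aligned)
4..30  flags  (26B, 2-aligned)
30..31  src  (1B, 1-aligned)
31..38  ack  (7B, 1-aligned)
38..40  -- padding (2B)
40..48  dst  (8B, 4-aligned)
48..49  proto  (1B, 1-aligned)
49..52  -- tail padding (3B)
sizeof = 52, alignof = 4
data bytes 46, size 52 → padding 6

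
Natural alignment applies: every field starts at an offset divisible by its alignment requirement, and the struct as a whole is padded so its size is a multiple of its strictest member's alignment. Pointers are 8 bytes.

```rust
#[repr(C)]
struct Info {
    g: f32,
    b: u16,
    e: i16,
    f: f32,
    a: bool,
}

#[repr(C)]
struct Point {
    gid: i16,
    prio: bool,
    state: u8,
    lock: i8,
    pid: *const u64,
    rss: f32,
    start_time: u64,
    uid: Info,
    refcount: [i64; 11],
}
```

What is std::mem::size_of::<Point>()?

136

Info: @0: g [4B, align 4] → 4; @4: b [2B, align 2] → 6; @6: e [2B, align 2] → 8; @8: f [4B, align 4] → 12; @12: a [1B, align 1] → 13; +3 tail pad (align 4); size 16, align 4
@0: gid [2B, align 2] → 2
@2: prio [1B, align 1] → 3
@3: state [1B, align 1] → 4
@4: lock [1B, align 1] → 5
+3 pad (align 8)
@8: pid [8B, align 8] → 16
@16: rss [4B, align 4] → 20
+4 pad (align 8)
@24: start_time [8B, align 8] → 32
@32: uid [16B, align 4] → 48
@48: refcount [88B, align 8] → 136
size 136, align 8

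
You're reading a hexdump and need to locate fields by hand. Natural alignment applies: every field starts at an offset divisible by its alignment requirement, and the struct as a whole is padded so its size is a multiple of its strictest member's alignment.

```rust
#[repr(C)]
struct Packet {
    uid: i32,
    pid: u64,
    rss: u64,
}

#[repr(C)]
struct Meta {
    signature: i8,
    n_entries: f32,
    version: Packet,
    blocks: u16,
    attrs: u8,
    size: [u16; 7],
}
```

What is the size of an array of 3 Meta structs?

Packet: @0: uid [4B, align 4] → 4; +4 pad (align 8); @8: pid [8B, align 8] → 16; @16: rss [8B, align 8] → 24; size 24, align 8
@0: signature [1B, align 1] → 1
+3 pad (align 4)
@4: n_entries [4B, align 4] → 8
@8: version [24B, align 8] → 32
@32: blocks [2B, align 2] → 34
@34: attrs [1B, align 1] → 35
+1 pad (align 2)
@36: size [14B, align 2] → 50
+6 tail pad (align 8)
size 56, align 8
array of 3: 3 × 56 = 168

168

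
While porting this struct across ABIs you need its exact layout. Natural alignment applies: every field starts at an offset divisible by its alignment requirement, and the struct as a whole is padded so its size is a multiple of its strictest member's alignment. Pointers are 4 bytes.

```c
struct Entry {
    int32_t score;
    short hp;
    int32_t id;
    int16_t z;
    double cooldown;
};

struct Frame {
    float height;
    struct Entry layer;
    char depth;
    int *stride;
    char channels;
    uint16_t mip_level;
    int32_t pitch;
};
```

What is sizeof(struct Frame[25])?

1200

Entry: 0..4  score  (4B, 4-aligned); 4..6  hp  (2B, 2-aligned); 6..8  -- padding (2B); 8..12  id  (4B, 4-aligned); 12..14  z  (2B, 2-aligned); 14..16  -- padding (2B); 16..24  cooldown  (8B, 8-aligned); sizeof = 24, alignof = 8
0..4  height  (4B, 4-aligned)
4..8  -- padding (4B)
8..32  layer  (24B, 8-aligned)
32..33  depth  (1B, 1-aligned)
33..36  -- padding (3B)
36..40  stride  (4B, 4-aligned)
40..41  channels  (1B, 1-aligned)
41..42  -- padding (1B)
42..44  mip_level  (2B, 2-aligned)
44..48  pitch  (4B, 4-aligned)
sizeof = 48, alignof = 8
array of 25: 25 × 48 = 1200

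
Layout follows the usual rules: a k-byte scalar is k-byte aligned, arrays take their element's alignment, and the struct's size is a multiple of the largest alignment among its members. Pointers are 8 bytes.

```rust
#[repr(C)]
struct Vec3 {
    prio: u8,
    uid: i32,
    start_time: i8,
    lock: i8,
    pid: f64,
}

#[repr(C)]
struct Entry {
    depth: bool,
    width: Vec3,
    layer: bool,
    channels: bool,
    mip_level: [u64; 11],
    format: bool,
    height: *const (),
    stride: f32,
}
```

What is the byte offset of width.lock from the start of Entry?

17

Vec3: prio at 0 (size 1, align 1) → ends 1; pad 3 to align 4 for uid; uid at 4 (size 4, align 4) → ends 8; start_time at 8 (size 1, align 1) → ends 9; lock at 9 (size 1, align 1) → ends 10; pad 6 to align 8 for pid; pid at 16 (size 8, align 8) → ends 24; total 24 bytes, alignment 8
depth at 0 (size 1, align 1) → ends 1
pad 7 to align 8 for width
width at 8 (size 24, align 8) → ends 32
within Vec3: lock at 9
8 + 9 = 17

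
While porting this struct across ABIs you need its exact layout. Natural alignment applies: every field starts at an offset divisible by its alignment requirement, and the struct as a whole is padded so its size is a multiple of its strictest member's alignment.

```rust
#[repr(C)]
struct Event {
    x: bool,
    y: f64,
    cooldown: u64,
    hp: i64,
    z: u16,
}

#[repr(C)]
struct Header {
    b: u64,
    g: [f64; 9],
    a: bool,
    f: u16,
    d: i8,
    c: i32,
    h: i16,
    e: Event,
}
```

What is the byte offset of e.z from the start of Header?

Event: x at 0 (size 1, align 1) → ends 1; pad 7 to align 8 for y; y at 8 (size 8, align 8) → ends 16; cooldown at 16 (size 8, align 8) → ends 24; hp at 24 (size 8, align 8) → ends 32; z at 32 (size 2, align 2) → ends 34; tail pad 6 to reach multiple of 8; total 40 bytes, alignment 8
b at 0 (size 8, align 8) → ends 8
g at 8 (size 72, align 8) → ends 80
a at 80 (size 1, align 1) → ends 81
pad 1 to align 2 for f
f at 82 (size 2, align 2) → ends 84
d at 84 (size 1, align 1) → ends 85
pad 3 to align 4 for c
c at 88 (size 4, align 4) → ends 92
h at 92 (size 2, align 2) → ends 94
pad 2 to align 8 for e
e at 96 (size 40, align 8) → ends 136
within Event: z at 32
96 + 32 = 128

128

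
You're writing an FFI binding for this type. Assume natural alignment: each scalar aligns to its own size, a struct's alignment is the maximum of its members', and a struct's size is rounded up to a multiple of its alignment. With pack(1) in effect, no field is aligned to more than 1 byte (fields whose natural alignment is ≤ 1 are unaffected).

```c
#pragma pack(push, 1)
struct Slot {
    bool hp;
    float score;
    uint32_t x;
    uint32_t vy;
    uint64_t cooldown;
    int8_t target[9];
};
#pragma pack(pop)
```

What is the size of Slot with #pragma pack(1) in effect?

@0: hp [1B, align 1] → 1
@1: score [4B, align 1] → 5
@5: x [4B, align 1] → 9
@9: vy [4B, align 1] → 13
@13: cooldown [8B, align 1] → 21
@21: target [9B, align 1] → 30
size 30, align 1

30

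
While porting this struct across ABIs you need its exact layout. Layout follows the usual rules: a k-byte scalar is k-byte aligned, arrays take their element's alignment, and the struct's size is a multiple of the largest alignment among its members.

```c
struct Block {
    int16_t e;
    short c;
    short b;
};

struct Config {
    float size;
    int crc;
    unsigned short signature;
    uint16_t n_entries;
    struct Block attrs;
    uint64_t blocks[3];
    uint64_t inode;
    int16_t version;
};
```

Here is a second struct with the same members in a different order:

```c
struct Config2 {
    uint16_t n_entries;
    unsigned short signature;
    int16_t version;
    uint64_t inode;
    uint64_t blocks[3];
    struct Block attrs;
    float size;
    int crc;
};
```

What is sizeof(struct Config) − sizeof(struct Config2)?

8

Block: 0..2  e  (2B, 2-aligned); 2..4  c  (2B, 2-aligned); 4..6  b  (2B, 2-aligned); sizeof = 6, alignof = 2
0..4  size  (4B, 4-aligned)
4..8  crc  (4B, 4-aligned)
8..10  signature  (2B, 2-aligned)
10..12  n_entries  (2B, 2-aligned)
12..18  attrs  (6B, 2-aligned)
18..24  -- padding (6B)
24..48  blocks  (24B, 8-aligned)
48..56  inode  (8B, 8-aligned)
56..58  version  (2B, 2-aligned)
58..64  -- tail padding (6B)
sizeof = 64, alignof = 8
— Config2 —
0..2  n_entries  (2B, 2-aligned)
2..4  signature  (2B, 2-aligned)
4..6  version  (2B, 2-aligned)
6..8  -- padding (2B)
8..16  inode  (8B, 8-aligned)
16..40  blocks  (24B, 8-aligned)
40..46  attrs  (6B, 2-aligned)
46..48  -- padding (2B)
48..52  size  (4B, 4-aligned)
52..56  crc  (4B, 4-aligned)
sizeof = 56, alignof = 8
64 − 56 = 8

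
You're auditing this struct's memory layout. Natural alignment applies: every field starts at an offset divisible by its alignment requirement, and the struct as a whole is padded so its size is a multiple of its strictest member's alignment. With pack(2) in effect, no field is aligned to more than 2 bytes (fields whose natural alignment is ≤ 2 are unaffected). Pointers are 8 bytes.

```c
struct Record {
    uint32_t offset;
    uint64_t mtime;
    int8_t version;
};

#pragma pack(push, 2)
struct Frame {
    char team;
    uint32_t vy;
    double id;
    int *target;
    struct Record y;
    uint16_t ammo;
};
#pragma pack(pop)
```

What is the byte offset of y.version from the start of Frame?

38

Record: @0: offset [4B, align 4] → 4; +4 pad (align 8); @8: mtime [8B, align 8] → 16; @16: version [1B, align 1] → 17; +7 tail pad (align 8); size 24, align 8
@0: team [1B, align 1] → 1
+1 pad (align 2)
@2: vy [4B, align 2] → 6
@6: id [8B, align 2] → 14
@14: target [8B, align 2] → 22
@22: y [24B, align 2] → 46
within Record: version at 16
22 + 16 = 38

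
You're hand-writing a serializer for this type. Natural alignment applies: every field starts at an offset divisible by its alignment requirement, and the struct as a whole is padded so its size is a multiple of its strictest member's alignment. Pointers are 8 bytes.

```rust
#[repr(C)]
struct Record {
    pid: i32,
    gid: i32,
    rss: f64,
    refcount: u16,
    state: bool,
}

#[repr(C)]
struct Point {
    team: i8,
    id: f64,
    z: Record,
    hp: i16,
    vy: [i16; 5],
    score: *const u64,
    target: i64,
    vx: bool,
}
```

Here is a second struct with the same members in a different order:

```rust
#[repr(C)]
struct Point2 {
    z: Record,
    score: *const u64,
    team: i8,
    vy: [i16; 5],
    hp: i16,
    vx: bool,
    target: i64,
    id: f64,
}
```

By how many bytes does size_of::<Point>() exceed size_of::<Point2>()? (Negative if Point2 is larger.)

Record: pid at 0 (size 4, align 4) → ends 4; gid at 4 (size 4, align 4) → ends 8; rss at 8 (size 8, align 8) → ends 16; refcount at 16 (size 2, align 2) → ends 18; state at 18 (size 1, align 1) → ends 19; tail pad 5 to reach multiple of 8; total 24 bytes, alignment 8
team at 0 (size 1, align 1) → ends 1
pad 7 to align 8 for id
id at 8 (size 8, align 8) → ends 16
z at 16 (size 24, align 8) → ends 40
hp at 40 (size 2, align 2) → ends 42
vy at 42 (size 10, align 2) → ends 52
pad 4 to align 8 for score
score at 56 (size 8, align 8) → ends 64
target at 64 (size 8, align 8) → ends 72
vx at 72 (size 1, align 1) → ends 73
tail pad 7 to reach multiple of 8
total 80 bytes, alignment 8
— Point2 —
z at 0 (size 24, align 8) → ends 24
score at 24 (size 8, align 8) → ends 32
team at 32 (size 1, align 1) → ends 33
pad 1 to align 2 for vy
vy at 34 (size 10, align 2) → ends 44
hp at 44 (size 2, align 2) → ends 46
vx at 46 (size 1, align 1) → ends 47
pad 1 to align 8 for target
target at 48 (size 8, align 8) → ends 56
id at 56 (size 8, align 8) → ends 64
total 64 bytes, alignment 8
80 − 64 = 16

16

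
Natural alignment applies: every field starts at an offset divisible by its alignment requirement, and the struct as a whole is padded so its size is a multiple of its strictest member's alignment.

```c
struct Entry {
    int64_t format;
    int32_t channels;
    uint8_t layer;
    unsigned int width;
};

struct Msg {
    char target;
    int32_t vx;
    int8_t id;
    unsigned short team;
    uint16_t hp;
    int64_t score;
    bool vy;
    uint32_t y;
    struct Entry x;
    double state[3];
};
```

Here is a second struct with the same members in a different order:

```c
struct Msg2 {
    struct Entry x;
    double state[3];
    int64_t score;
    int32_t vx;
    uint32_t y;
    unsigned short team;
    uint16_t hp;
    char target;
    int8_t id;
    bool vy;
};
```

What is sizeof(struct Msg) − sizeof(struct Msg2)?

Entry: format at 0 (size 8, align 8) → ends 8; channels at 8 (size 4, align 4) → ends 12; layer at 12 (size 1, align 1) → ends 13; pad 3 to align 4 for width; width at 16 (size 4, align 4) → ends 20; tail pad 4 to reach multiple of 8; total 24 bytes, alignment 8
target at 0 (size 1, align 1) → ends 1
pad 3 to align 4 for vx
vx at 4 (size 4, align 4) → ends 8
id at 8 (size 1, align 1) → ends 9
pad 1 to align 2 for team
team at 10 (size 2, align 2) → ends 12
hp at 12 (size 2, align 2) → ends 14
pad 2 to align 8 for score
score at 16 (size 8, align 8) → ends 24
vy at 24 (size 1, align 1) → ends 25
pad 3 to align 4 for y
y at 28 (size 4, align 4) → ends 32
x at 32 (size 24, align 8) → ends 56
state at 56 (size 24, align 8) → ends 80
total 80 bytes, alignment 8
— Msg2 —
x at 0 (size 24, align 8) → ends 24
state at 24 (size 24, align 8) → ends 48
score at 48 (size 8, align 8) → ends 56
vx at 56 (size 4, align 4) → ends 60
y at 60 (size 4, align 4) → ends 64
team at 64 (size 2, align 2) → ends 66
hp at 66 (size 2, align 2) → ends 68
target at 68 (size 1, align 1) → ends 69
id at 69 (size 1, align 1) → ends 70
vy at 70 (size 1, align 1) → ends 71
tail pad 1 to reach multiple of 8
total 72 bytes, alignment 8
80 − 72 = 8

8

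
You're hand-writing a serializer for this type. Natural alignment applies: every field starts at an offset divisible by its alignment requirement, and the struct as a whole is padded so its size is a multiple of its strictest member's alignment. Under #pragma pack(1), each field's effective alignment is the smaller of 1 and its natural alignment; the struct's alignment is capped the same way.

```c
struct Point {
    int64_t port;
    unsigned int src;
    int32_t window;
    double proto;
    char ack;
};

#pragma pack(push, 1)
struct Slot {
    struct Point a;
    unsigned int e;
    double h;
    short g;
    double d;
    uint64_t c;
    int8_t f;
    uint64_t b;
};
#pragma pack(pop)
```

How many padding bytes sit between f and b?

Point: @0: port [8B, align 8] → 8; @8: src [4B, align 4] → 12; @12: window [4B, align 4] → 16; @16: proto [8B, align 8] → 24; @24: ack [1B, align 1] → 25; +7 tail pad (align 8); size 32, align 8
@0: a [32B, align 1] → 32
@32: e [4B, align 1] → 36
@36: h [8B, align 1] → 44
@44: g [2B, align 1] → 46
@46: d [8B, align 1] → 54
@54: c [8B, align 1] → 62
@62: f [1B, align 1] → 63
@63: b [8B, align 1] → 71

0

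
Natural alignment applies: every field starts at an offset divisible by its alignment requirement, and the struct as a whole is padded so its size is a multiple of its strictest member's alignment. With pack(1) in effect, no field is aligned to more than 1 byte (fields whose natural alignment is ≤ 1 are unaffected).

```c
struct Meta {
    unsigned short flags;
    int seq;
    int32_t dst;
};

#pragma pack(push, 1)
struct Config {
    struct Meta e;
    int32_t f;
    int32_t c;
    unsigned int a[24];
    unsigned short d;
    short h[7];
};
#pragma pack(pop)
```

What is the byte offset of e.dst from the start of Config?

Meta: @0: flags [2B, align 2] → 2; +2 pad (align 4); @4: seq [4B, align 4] → 8; @8: dst [4B, align 4] → 12; size 12, align 4
@0: e [12B, align 1] → 12
within Meta: dst at 8
0 + 8 = 8

8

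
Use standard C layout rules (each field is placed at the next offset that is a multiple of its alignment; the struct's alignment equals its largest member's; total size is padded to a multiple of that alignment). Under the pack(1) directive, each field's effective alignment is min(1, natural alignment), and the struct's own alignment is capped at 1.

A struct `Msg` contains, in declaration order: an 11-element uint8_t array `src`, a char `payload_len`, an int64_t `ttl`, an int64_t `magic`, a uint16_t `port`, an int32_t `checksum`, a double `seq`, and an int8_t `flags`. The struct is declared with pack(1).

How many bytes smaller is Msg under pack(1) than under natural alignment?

13

natural layout:
  src at 0 (size 11, align 1) → ends 11
  payload_len at 11 (size 1, align 1) → ends 12
  pad 4 to align 8 for ttl
  ttl at 16 (size 8, align 8) → ends 24
  magic at 24 (size 8, align 8) → ends 32
  port at 32 (size 2, align 2) → ends 34
  pad 2 to align 4 for checksum
  checksum at 36 (size 4, align 4) → ends 40
  seq at 40 (size 8, align 8) → ends 48
  flags at 48 (size 1, align 1) → ends 49
  tail pad 7 to reach multiple of 8
  total 56 bytes, alignment 8
packed(1) layout:
  src at 0 (size 11, align 1) → ends 11
  payload_len at 11 (size 1, align 1) → ends 12
  ttl at 12 (size 8, align 1) → ends 20
  magic at 20 (size 8, align 1) → ends 28
  port at 28 (size 2, align 1) → ends 30
  checksum at 30 (size 4, align 1) → ends 34
  seq at 34 (size 8, align 1) → ends 42
  flags at 42 (size 1, align 1) → ends 43
  total 43 bytes, alignment 1
56 − 43 = 13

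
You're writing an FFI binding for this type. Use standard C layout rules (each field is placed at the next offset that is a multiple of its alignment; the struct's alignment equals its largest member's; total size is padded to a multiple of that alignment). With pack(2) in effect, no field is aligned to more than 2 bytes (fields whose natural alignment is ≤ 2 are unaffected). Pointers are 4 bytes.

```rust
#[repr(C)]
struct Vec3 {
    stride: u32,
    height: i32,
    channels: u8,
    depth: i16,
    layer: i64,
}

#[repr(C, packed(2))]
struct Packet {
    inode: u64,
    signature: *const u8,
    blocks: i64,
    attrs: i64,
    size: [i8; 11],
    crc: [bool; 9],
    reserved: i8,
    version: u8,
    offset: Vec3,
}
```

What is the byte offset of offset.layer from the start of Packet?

Vec3: stride at 0 (size 4, align 4) → ends 4; height at 4 (size 4, align 4) → ends 8; channels at 8 (size 1, align 1) → ends 9; pad 1 to align 2 for depth; depth at 10 (size 2, align 2) → ends 12; pad 4 to align 8 for layer; layer at 16 (size 8, align 8) → ends 24; total 24 bytes, alignment 8
inode at 0 (size 8, align 2) → ends 8
signature at 8 (size 4, align 2) → ends 12
blocks at 12 (size 8, align 2) → ends 20
attrs at 20 (size 8, align 2) → ends 28
size at 28 (size 11, align 1) → ends 39
crc at 39 (size 9, align 1) → ends 48
reserved at 48 (size 1, align 1) → ends 49
version at 49 (size 1, align 1) → ends 50
offset at 50 (size 24, align 2) → ends 74
within Vec3: layer at 16
50 + 16 = 66

66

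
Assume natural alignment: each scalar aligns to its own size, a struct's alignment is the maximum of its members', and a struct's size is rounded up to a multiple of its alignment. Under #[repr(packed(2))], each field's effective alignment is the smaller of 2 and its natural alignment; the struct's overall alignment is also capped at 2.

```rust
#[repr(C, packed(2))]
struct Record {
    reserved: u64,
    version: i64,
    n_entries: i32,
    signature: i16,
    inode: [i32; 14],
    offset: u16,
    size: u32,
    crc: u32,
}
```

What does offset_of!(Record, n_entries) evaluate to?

16

@0: reserved [8B, align 2] → 8
@8: version [8B, align 2] → 16
@16: n_entries [4B, align 2] → 20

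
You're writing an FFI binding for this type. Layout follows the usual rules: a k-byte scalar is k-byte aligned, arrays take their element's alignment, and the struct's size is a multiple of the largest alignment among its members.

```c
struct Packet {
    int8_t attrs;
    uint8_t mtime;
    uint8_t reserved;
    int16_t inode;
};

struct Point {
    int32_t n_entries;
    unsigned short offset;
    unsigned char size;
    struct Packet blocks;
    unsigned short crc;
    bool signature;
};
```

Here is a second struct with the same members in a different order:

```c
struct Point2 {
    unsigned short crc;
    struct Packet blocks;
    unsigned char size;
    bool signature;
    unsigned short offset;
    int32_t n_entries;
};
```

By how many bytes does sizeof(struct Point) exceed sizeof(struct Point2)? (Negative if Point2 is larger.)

4

Packet: attrs at 0 (size 1, align 1) → ends 1; mtime at 1 (size 1, align 1) → ends 2; reserved at 2 (size 1, align 1) → ends 3; pad 1 to align 2 for inode; inode at 4 (size 2, align 2) → ends 6; total 6 bytes, alignment 2
n_entries at 0 (size 4, align 4) → ends 4
offset at 4 (size 2, align 2) → ends 6
size at 6 (size 1, align 1) → ends 7
pad 1 to align 2 for blocks
blocks at 8 (size 6, align 2) → ends 14
crc at 14 (size 2, align 2) → ends 16
signature at 16 (size 1, align 1) → ends 17
tail pad 3 to reach multiple of 4
total 20 bytes, alignment 4
— Point2 —
crc at 0 (size 2, align 2) → ends 2
blocks at 2 (size 6, align 2) → ends 8
size at 8 (size 1, align 1) → ends 9
signature at 9 (size 1, align 1) → ends 10
offset at 10 (size 2, align 2) → ends 12
n_entries at 12 (size 4, align 4) → ends 16
total 16 bytes, alignment 4
20 − 16 = 4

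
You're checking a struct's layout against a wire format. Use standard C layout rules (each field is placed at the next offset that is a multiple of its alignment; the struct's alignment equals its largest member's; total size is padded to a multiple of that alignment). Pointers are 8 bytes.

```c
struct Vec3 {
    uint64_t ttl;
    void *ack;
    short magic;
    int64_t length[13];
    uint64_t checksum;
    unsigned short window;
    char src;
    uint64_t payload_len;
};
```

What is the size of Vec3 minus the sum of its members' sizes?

@0: ttl [8B, align 8] → 8
@8: ack [8B, align 8] → 16
@16: magic [2B, align 2] → 18
+6 pad (align 8)
@24: length [104B, align 8] → 128
@128: checksum [8B, align 8] → 136
@136: window [2B, align 2] → 138
@138: src [1B, align 1] → 139
+5 pad (align 8)
@144: payload_len [8B, align 8] → 152
size 152, align 8
data bytes 141, size 152 → padding 11

11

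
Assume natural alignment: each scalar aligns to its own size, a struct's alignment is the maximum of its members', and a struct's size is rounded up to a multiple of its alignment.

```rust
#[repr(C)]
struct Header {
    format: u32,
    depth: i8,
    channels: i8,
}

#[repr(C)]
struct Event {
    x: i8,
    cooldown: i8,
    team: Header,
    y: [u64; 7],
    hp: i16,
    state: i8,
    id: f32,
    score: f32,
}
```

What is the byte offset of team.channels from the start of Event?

Header: 0..4  format  (4B, 4-aligned); 4..5  depth  (1B, 1-aligned); 5..6  channels  (1B, 1-aligned); 6..8  -- tail padding (2B); sizeof = 8, alignof = 4
0..1  x  (1B, 1-aligned)
1..2  cooldown  (1B, 1-aligned)
2..4  -- padding (2B)
4..12  team  (8B, 4-aligned)
within Header: channels at 5
4 + 5 = 9

9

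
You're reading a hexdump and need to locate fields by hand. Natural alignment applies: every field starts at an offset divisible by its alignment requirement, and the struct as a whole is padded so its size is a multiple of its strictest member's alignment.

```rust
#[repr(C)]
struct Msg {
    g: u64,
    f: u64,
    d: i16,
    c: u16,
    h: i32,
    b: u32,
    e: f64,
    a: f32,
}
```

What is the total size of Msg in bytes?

48 bytes

0..8  g  (8B, 8-aligned)
8..16  f  (8B, 8-aligned)
16..18  d  (2B, 2-aligned)
18..20  c  (2B, 2-aligned)
20..24  h  (4B, 4-aligned)
24..28  b  (4B, 4-aligned)
28..32  -- padding (4B)
32..40  e  (8B, 8-aligned)
40..44  a  (4B, 4-aligned)
44..48  -- tail padding (4B)
sizeof = 48, alignof = 8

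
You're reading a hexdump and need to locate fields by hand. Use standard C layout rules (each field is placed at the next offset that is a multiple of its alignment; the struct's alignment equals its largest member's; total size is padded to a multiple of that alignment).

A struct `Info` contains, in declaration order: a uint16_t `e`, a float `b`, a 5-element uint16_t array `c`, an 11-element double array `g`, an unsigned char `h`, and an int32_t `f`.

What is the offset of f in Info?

116

e at 0 (size 2, align 2) → ends 2
pad 2 to align 4 for b
b at 4 (size 4, align 4) → ends 8
c at 8 (size 10, align 2) → ends 18
pad 6 to align 8 for g
g at 24 (size 88, align 8) → ends 112
h at 112 (size 1, align 1) → ends 113
pad 3 to align 4 for f
f at 116 (size 4, align 4) → ends 120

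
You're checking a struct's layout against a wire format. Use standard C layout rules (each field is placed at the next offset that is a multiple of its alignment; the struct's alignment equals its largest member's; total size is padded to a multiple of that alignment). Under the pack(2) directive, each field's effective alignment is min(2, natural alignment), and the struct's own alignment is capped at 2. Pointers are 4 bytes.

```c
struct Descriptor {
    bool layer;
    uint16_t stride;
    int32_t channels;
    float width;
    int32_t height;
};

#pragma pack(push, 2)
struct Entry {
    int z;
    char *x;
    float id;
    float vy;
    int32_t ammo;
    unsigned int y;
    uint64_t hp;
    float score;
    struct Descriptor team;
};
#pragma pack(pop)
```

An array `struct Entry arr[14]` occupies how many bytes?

Descriptor: @0: layer [1B, align 1] → 1; +1 pad (align 2); @2: stride [2B, align 2] → 4; @4: channels [4B, align 4] → 8; @8: width [4B, align 4] → 12; @12: height [4B, align 4] → 16; size 16, align 4
@0: z [4B, align 2] → 4
@4: x [4B, align 2] → 8
@8: id [4B, align 2] → 12
@12: vy [4B, align 2] → 16
@16: ammo [4B, align 2] → 20
@20: y [4B, align 2] → 24
@24: hp [8B, align 2] → 32
@32: score [4B, align 2] → 36
@36: team [16B, align 2] → 52
size 52, align 2
array of 14: 14 × 52 = 728

728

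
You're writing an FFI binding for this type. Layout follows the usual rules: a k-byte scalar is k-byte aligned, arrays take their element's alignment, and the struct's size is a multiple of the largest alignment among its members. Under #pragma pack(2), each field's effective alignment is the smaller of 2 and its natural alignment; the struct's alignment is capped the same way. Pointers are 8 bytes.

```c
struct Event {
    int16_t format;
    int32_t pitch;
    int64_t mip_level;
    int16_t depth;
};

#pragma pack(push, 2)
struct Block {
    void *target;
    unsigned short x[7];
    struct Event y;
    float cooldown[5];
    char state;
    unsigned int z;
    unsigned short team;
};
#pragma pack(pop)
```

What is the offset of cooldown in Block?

46

Event: 0..2  format  (2B, 2-aligned); 2..4  -- padding (2B); 4..8  pitch  (4B, 4-aligned); 8..16  mip_level  (8B, 8-aligned); 16..18  depth  (2B, 2-aligned); 18..24  -- tail padding (6B); sizeof = 24, alignof = 8
0..8  target  (8B, 2-aligned)
8..22  x  (14B, 2-aligned)
22..46  y  (24B, 2-aligned)
46..66  cooldown  (20B, 2-aligned)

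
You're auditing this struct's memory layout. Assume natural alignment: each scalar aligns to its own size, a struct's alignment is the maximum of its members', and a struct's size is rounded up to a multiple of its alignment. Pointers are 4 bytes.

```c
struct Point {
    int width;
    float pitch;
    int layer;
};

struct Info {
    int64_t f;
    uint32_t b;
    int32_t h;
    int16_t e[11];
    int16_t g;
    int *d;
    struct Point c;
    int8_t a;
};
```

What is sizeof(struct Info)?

64 bytes

Point: width at 0 (size 4, align 4) → ends 4; pitch at 4 (size 4, align 4) → ends 8; layer at 8 (size 4, align 4) → ends 12; total 12 bytes, alignment 4
f at 0 (size 8, align 8) → ends 8
b at 8 (size 4, align 4) → ends 12
h at 12 (size 4, align 4) → ends 16
e at 16 (size 22, align 2) → ends 38
g at 38 (size 2, align 2) → ends 40
d at 40 (size 4, align 4) → ends 44
c at 44 (size 12, align 4) → ends 56
a at 56 (size 1, align 1) → ends 57
tail pad 7 to reach multiple of 8
total 64 bytes, alignment 8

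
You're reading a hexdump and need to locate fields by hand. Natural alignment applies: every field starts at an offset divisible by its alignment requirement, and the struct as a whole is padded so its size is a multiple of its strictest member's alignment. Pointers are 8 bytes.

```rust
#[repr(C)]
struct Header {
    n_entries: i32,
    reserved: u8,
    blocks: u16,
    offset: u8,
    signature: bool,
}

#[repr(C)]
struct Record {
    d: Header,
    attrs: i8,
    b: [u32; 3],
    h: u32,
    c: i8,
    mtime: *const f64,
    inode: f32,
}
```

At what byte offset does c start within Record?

Header: @0: n_entries [4B, align 4] → 4; @4: reserved [1B, align 1] → 5; +1 pad (align 2); @6: blocks [2B, align 2] → 8; @8: offset [1B, align 1] → 9; @9: signature [1B, align 1] → 10; +2 tail pad (align 4); size 12, align 4
@0: d [12B, align 4] → 12
@12: attrs [1B, align 1] → 13
+3 pad (align 4)
@16: b [12B, align 4] → 28
@28: h [4B, align 4] → 32
@32: c [1B, align 1] → 33

32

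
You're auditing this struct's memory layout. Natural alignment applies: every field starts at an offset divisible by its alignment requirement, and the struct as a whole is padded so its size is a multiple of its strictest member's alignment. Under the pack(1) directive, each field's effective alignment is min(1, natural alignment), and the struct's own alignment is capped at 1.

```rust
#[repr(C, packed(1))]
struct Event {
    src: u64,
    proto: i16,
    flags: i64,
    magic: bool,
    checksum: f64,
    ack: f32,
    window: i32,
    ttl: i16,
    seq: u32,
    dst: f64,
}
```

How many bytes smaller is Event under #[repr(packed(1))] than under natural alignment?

natural layout:
  0..8  src  (8B, 8-aligned)
  8..10  proto  (2B, 2-aligned)
  10..16  -- padding (6B)
  16..24  flags  (8B, 8-aligned)
  24..25  magic  (1B, 1-aligned)
  25..32  -- padding (7B)
  32..40  checksum  (8B, 8-aligned)
  40..44  ack  (4B, 4-aligned)
  44..48  window  (4B, 4-aligned)
  48..50  ttl  (2B, 2-aligned)
  50..52  -- padding (2B)
  52..56  seq  (4B, 4-aligned)
  56..64  dst  (8B, 8-aligned)
  sizeof = 64, alignof = 8
packed(1) layout:
  0..8  src  (8B, 1-aligned)
  8..10  proto  (2B, 1-aligned)
  10..18  flags  (8B, 1-aligned)
  18..19  magic  (1B, 1-aligned)
  19..27  checksum  (8B, 1-aligned)
  27..31  ack  (4B, 1-aligned)
  31..35  window  (4B, 1-aligned)
  35..37  ttl  (2B, 1-aligned)
  37..41  seq  (4B, 1-aligned)
  41..49  dst  (8B, 1-aligned)
  sizeof = 49, alignof = 1
64 − 49 = 15

15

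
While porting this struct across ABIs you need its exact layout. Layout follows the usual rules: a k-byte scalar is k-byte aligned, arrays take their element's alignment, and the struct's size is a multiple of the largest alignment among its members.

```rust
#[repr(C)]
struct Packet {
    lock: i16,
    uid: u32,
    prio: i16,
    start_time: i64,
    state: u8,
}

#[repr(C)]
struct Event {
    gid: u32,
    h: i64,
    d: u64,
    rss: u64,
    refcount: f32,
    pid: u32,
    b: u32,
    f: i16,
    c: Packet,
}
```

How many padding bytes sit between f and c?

2

Packet: lock at 0 (size 2, align 2) → ends 2; pad 2 to align 4 for uid; uid at 4 (size 4, align 4) → ends 8; prio at 8 (size 2, align 2) → ends 10; pad 6 to align 8 for start_time; start_time at 16 (size 8, align 8) → ends 24; state at 24 (size 1, align 1) → ends 25; tail pad 7 to reach multiple of 8; total 32 bytes, alignment 8
gid at 0 (size 4, align 4) → ends 4
pad 4 to align 8 for h
h at 8 (size 8, align 8) → ends 16
d at 16 (size 8, align 8) → ends 24
rss at 24 (size 8, align 8) → ends 32
refcount at 32 (size 4, align 4) → ends 36
pid at 36 (size 4, align 4) → ends 40
b at 40 (size 4, align 4) → ends 44
f at 44 (size 2, align 2) → ends 46
pad 2 to align 8 for c
c at 48 (size 32, align 8) → ends 80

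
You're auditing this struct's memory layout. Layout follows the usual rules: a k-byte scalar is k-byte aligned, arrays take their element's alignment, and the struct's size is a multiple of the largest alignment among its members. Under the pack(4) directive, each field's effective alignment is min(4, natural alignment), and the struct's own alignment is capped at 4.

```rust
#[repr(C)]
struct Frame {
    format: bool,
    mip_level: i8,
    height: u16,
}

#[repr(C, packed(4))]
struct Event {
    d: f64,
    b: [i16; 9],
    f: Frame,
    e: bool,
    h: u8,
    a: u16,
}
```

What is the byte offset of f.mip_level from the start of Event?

Frame: @0: format [1B, align 1] → 1; @1: mip_level [1B, align 1] → 2; @2: height [2B, align 2] → 4; size 4, align 2
@0: d [8B, align 4] → 8
@8: b [18B, align 2] → 26
@26: f [4B, align 2] → 30
within Frame: mip_level at 1
26 + 1 = 27

27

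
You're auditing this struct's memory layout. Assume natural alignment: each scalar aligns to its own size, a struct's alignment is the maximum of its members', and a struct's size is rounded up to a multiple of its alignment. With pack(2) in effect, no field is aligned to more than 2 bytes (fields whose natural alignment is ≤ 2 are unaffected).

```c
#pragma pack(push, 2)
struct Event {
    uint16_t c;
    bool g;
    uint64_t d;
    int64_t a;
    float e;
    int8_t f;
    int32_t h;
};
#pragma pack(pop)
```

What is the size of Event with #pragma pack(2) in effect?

@0: c [2B, align 2] → 2
@2: g [1B, align 1] → 3
+1 pad (align 2)
@4: d [8B, align 2] → 12
@12: a [8B, align 2] → 20
@20: e [4B, align 2] → 24
@24: f [1B, align 1] → 25
+1 pad (align 2)
@26: h [4B, align 2] → 30
size 30, align 2

30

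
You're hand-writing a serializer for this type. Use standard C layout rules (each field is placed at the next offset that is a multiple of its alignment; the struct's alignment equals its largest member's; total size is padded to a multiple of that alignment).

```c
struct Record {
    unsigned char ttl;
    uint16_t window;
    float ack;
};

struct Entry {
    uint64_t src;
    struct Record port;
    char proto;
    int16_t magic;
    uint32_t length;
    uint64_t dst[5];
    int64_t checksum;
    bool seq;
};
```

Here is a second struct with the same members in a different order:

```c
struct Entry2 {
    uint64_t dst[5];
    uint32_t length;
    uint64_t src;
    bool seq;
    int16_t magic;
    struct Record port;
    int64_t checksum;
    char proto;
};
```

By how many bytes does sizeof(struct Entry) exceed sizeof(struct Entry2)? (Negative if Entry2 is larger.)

Record: @0: ttl [1B, align 1] → 1; +1 pad (align 2); @2: window [2B, align 2] → 4; @4: ack [4B, align 4] → 8; size 8, align 4
@0: src [8B, align 8] → 8
@8: port [8B, align 4] → 16
@16: proto [1B, align 1] → 17
+1 pad (align 2)
@18: magic [2B, align 2] → 20
@20: length [4B, align 4] → 24
@24: dst [40B, align 8] → 64
@64: checksum [8B, align 8] → 72
@72: seq [1B, align 1] → 73
+7 tail pad (align 8)
size 80, align 8
— Entry2 —
@0: dst [40B, align 8] → 40
@40: length [4B, align 4] → 44
+4 pad (align 8)
@48: src [8B, align 8] → 56
@56: seq [1B, align 1] → 57
+1 pad (align 2)
@58: magic [2B, align 2] → 60
@60: port [8B, align 4] → 68
+4 pad (align 8)
@72: checksum [8B, align 8] → 80
@80: proto [1B, align 1] → 81
+7 tail pad (align 8)
size 88, align 8
80 − 88 = -8

-8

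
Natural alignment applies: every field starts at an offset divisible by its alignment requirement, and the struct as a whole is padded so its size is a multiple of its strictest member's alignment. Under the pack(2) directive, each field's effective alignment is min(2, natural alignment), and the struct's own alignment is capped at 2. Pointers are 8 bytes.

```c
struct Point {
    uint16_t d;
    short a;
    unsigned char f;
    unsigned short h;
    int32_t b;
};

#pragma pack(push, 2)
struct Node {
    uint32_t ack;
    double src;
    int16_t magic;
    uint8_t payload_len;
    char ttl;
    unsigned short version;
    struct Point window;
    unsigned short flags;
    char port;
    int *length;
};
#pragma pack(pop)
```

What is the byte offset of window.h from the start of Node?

24

Point: 0..2  d  (2B, 2-aligned); 2..4  a  (2B, 2-aligned); 4..5  f  (1B, 1-aligned); 5..6  -- padding (1B); 6..8  h  (2B, 2-aligned); 8..12  b  (4B, 4-aligned); sizeof = 12, alignof = 4
0..4  ack  (4B, 2-aligned)
4..12  src  (8B, 2-aligned)
12..14  magic  (2B, 2-aligned)
14..15  payload_len  (1B, 1-aligned)
15..16  ttl  (1B, 1-aligned)
16..18  version  (2B, 2-aligned)
18..30  window  (12B, 2-aligned)
within Point: h at 6
18 + 6 = 24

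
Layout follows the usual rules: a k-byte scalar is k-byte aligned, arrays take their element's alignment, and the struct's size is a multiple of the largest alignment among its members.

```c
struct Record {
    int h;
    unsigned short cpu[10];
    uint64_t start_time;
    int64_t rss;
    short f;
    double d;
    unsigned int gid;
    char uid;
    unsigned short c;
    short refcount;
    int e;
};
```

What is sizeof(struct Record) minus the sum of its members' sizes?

0..4  h  (4B, 4-aligned)
4..24  cpu  (20B, 2-aligned)
24..32  start_time  (8B, 8-aligned)
32..40  rss  (8B, 8-aligned)
40..42  f  (2B, 2-aligned)
42..48  -- padding (6B)
48..56  d  (8B, 8-aligned)
56..60  gid  (4B, 4-aligned)
60..61  uid  (1B, 1-aligned)
61..62  -- padding (1B)
62..64  c  (2B, 2-aligned)
64..66  refcount  (2B, 2-aligned)
66..68  -- padding (2B)
68..72  e  (4B, 4-aligned)
sizeof = 72, alignof = 8
data bytes 63, size 72 → padding 9

9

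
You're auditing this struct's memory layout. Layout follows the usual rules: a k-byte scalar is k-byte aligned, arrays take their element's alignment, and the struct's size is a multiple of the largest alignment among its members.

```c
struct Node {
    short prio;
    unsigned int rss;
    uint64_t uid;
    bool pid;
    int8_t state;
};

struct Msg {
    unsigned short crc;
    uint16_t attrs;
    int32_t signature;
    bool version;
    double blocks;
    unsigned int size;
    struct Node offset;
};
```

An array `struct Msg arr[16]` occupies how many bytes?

896

Node: 0..2  prio  (2B, 2-aligned); 2..4  -- padding (2B); 4..8  rss  (4B, 4-aligned); 8..16  uid  (8B, 8-aligned); 16..17  pid  (1B, 1-aligned); 17..18  state  (1B, 1-aligned); 18..24  -- tail padding (6B); sizeof = 24, alignof = 8
0..2  crc  (2B, 2-aligned)
2..4  attrs  (2B, 2-aligned)
4..8  signature  (4B, 4-aligned)
8..9  version  (1B, 1-aligned)
9..16  -- padding (7B)
16..24  blocks  (8B, 8-aligned)
24..28  size  (4B, 4-aligned)
28..32  -- padding (4B)
32..56  offset  (24B, 8-aligned)
sizeof = 56, alignof = 8
array of 16: 16 × 56 = 896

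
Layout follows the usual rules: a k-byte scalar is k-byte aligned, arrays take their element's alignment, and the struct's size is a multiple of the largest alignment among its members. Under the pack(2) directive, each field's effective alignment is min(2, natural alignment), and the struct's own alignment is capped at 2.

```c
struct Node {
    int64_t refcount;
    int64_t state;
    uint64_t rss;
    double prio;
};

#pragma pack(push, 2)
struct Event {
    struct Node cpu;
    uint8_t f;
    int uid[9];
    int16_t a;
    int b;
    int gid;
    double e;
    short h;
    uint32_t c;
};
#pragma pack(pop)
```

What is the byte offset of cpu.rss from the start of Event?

Node: 0..8  refcount  (8B, 8-aligned); 8..16  state  (8B, 8-aligned); 16..24  rss  (8B, 8-aligned); 24..32  prio  (8B, 8-aligned); sizeof = 32, alignof = 8
0..32  cpu  (32B, 2-aligned)
within Node: rss at 16
0 + 16 = 16

16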